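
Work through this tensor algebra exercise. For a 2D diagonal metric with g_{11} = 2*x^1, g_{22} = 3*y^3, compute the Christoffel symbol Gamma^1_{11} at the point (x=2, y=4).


For a diagonal metric, Gamma^k_{ij} = (1/2) g^{kk} (dg_{ik}/dx_j + dg_{jk}/dx_i - dg_{ij}/dx_k).
The metric is diagonal, so g_{ab} = 0 for a != b.
At the given point: g_{11} = 4, g_{22} = 192
g^{11} = 1/4
dg_{11}/dx_1 = dg_{11}/dx_1 = 2
dg_{11}/dx_1 = dg_{11}/dx_1 = 2
dg_{11}/dx_1 = dg_{11}/dx_1 = 2
Numerator = 2 + 2 - 2 = 2
Gamma^1_{11} = 2 / (2 * 4) = 1/4

1/4


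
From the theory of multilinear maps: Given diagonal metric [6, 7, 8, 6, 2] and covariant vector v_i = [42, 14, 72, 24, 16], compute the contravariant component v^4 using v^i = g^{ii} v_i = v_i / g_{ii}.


To raise an index with a diagonal metric: v^i = v_i / g_{ii}.
For index 4: v_4 = 24, g_{44} = 6
v^4 = 24 / 6 = 4

4


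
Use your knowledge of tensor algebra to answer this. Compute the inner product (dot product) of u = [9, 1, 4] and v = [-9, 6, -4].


The inner product u . v = sum of u_i * v_i.
Term-by-term: 9 * -9, 1 * 6, 4 * -4
Products: -81, 6, -16
Sum = -81 + 6 + -16 = -91

-91


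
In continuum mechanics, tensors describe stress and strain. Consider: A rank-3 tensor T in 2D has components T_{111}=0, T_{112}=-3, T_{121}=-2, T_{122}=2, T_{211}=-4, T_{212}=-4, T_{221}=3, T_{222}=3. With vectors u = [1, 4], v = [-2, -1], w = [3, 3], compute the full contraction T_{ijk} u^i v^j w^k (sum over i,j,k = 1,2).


S = sum over i,j,k of T_{ijk} u_i v_j w_k. Expanding all 8 terms:
T_{111}*u_1*v_1*w_1 = 0*1*-2*3 = 0  (running total: 0)
T_{112}*u_1*v_1*w_2 = -3*1*-2*3 = 18  (running total: 18)
T_{121}*u_1*v_2*w_1 = -2*1*-1*3 = 6  (running total: 24)
T_{122}*u_1*v_2*w_2 = 2*1*-1*3 = -6  (running total: 18)
T_{211}*u_2*v_1*w_1 = -4*4*-2*3 = 96  (running total: 114)
T_{212}*u_2*v_1*w_2 = -4*4*-2*3 = 96  (running total: 210)
T_{221}*u_2*v_2*w_1 = 3*4*-1*3 = -36  (running total: 174)
T_{222}*u_2*v_2*w_2 = 3*4*-1*3 = -36  (running total: 138)
S = 138

138


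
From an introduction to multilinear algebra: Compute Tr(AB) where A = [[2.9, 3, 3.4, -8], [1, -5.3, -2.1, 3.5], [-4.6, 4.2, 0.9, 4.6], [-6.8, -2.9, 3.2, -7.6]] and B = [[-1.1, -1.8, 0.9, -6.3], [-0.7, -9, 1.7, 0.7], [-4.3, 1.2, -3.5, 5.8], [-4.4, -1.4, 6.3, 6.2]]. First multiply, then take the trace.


Tr(AB) = sum_i (AB)_{ii} where (AB)_{ii} = sum_k A_{ik} B_{ki}.
(AB)_{11} = 2.9*-1.1 + 3*-0.7 + 3.4*-4.3 + -8*-4.4 = 15.29
(AB)_{22} = 1*-1.8 + -5.3*-9 + -2.1*1.2 + 3.5*-1.4 = 38.48
(AB)_{33} = -4.6*0.9 + 4.2*1.7 + 0.9*-3.5 + 4.6*6.3 = 28.83
(AB)_{44} = -6.8*-6.3 + -2.9*0.7 + 3.2*5.8 + -7.6*6.2 = 12.25
Tr(AB) = 15.29 + 38.48 + 28.83 + 12.25 = 94.85

94.85


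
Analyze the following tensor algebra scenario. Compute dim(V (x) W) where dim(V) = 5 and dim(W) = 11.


The dimension of a tensor product is the product of dimensions.
dim(V) = 5, dim(W) = 11
dim(V (x) W) = 5 * 11 = 55

55


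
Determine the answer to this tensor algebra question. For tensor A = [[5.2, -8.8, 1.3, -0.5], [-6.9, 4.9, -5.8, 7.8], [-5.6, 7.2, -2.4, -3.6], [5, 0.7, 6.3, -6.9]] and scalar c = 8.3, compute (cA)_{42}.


Scalar multiplication: (cA)_{ij} = c * A_{ij}.
c = 8.3
A_{42} = 0.7
(cA)_{42} = 8.3 * 0.7 = 5.81

5.81


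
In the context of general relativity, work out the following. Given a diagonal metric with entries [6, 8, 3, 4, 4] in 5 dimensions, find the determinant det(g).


For a diagonal metric, the determinant is the product of diagonal entries.
Diagonal entries: 6, 8, 3, 4, 4
det(g) = 6 * 8 * 3 * 4 * 4 = 2304

2304


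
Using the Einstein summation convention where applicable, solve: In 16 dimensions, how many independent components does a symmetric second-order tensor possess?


A symmetric rank-2 tensor in d dimensions has d(d+1)/2 independent components.
d = 16
d(d+1)/2 = 16 * 17 / 2 = 272 / 2 = 136

136


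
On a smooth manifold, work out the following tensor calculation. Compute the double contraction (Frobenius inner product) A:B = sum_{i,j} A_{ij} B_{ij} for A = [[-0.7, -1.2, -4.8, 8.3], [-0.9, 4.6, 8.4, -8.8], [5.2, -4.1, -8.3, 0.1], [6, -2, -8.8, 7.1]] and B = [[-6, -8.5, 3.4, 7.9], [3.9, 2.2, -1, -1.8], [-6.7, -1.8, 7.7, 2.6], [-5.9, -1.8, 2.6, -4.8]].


A:B = sum over all i,j of A_{ij} * B_{ij}.
Row 1: -0.7*-6=4.2, -1.2*-8.5=10.2, -4.8*3.4=-16.32, 8.3*7.9=65.57 => row sum = 63.65
Row 2: -0.9*3.9=-3.51, 4.6*2.2=10.12, 8.4*-1=-8.4, -8.8*-1.8=15.84 => row sum = 14.05
Row 3: 5.2*-6.7=-34.84, -4.1*-1.8=7.38, -8.3*7.7=-63.91, 0.1*2.6=0.26 => row sum = -91.11
Row 4: 6*-5.9=-35.4, -2*-1.8=3.6, -8.8*2.6=-22.88, 7.1*-4.8=-34.08 => row sum = -88.76
Total = 63.65 + 14.05 + -91.11 + -88.76 = -102.17

-102.17


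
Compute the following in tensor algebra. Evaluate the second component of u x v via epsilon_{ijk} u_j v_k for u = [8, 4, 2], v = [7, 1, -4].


(u x v)_2 = sum_{j,k} epsilon_{2jk} u_j v_k. Only permutations of (1,2,3) contribute; the two non-zero terms are:
eps_{213} u_1 v_3 = -1 * 8 * -4 = 32
eps_{231} u_3 v_1 = 1 * 2 * 7 = 14
(u x v)_2 = 46

46


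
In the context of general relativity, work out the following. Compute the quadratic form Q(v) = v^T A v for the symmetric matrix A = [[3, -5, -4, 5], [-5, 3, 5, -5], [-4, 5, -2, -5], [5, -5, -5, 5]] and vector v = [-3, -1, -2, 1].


First compute Av:
(Av)_1 = 3*-3 + -5*-1 + -4*-2 + 5*1 = 9
(Av)_2 = -5*-3 + 3*-1 + 5*-2 + -5*1 = -3
(Av)_3 = -4*-3 + 5*-1 + -2*-2 + -5*1 = 6
(Av)_4 = 5*-3 + -5*-1 + -5*-2 + 5*1 = 5
Av = [9, -3, 6, 5]
Then v^T (Av) = -3*9 + -1*-3 + -2*6 + 1*5
= -27 + 3 + -12 + 5 = -31

-31


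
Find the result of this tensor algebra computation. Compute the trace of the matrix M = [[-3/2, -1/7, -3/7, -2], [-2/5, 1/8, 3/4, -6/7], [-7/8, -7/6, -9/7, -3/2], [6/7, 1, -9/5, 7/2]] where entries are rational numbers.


The trace is the sum of diagonal entries.
Diagonal: M[1,1] = -3/2, M[2,2] = 1/8, M[3,3] = -9/7, M[4,4] = 7/2
Tr(M) = -3/2 + 1/8 + -9/7 + 7/2
Computing step by step:
After adding M[1,1]: -3/2
After adding M[2,2]: -11/8
After adding M[3,3]: -149/56
After adding M[4,4]: 47/56
Tr(M) = 47/56

47/56


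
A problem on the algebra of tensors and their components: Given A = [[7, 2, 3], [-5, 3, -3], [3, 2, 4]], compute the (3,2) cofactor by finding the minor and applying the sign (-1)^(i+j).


To find cofactor C_{32}, delete row 3 and column 2.
The resulting 2x2 submatrix is: [[7, 3], [-5, -3]]
Minor M_{32} = 7*-3 - 3*-5
  = -21 - -15 = -6
Sign = (-1)^(3+2) = (-1)^5 = -1
Cofactor C_{32} = -1 * -6 = 6

6


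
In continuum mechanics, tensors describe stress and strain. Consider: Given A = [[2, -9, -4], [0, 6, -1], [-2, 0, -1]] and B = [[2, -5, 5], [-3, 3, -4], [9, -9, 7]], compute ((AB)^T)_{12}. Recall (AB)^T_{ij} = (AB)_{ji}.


(AB)^T_{ij} = (AB)_{ji} = sum_k A_{jk} B_{ki}.
For i=1, j=2 we need (AB)_{21}:
A_{21} * B_{11} = 0 * 2 = 0
A_{22} * B_{21} = 6 * -3 = -18
A_{23} * B_{31} = -1 * 9 = -9
Sum = 0 + -18 + -9 = -27

-27


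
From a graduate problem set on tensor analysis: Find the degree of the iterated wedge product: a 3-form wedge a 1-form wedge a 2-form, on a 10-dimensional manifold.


The degree of a wedge product is the sum of the degrees of the individual forms.
Degrees: 3, 1, 2
Total degree = 3 + 1 + 2 = 6

6


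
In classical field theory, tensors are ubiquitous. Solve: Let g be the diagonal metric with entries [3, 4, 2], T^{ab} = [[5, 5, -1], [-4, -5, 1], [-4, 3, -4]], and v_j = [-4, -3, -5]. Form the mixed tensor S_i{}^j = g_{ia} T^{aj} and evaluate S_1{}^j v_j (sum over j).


Step 1: lower the first index. For a diagonal metric, g_{ia} T^{aj} = g_{ii} T^{ij} (no sum on i).
g_{11} = 3
S_1{}^1 = 3 * T^{11} = 3 * 5 = 15
S_1{}^2 = 3 * T^{12} = 3 * 5 = 15
S_1{}^3 = 3 * T^{13} = 3 * -1 = -3
Step 2: contract S_1{}^j with v_j.
S_1{}^1 * v_1 = 15 * -4 = -60
S_1{}^2 * v_2 = 15 * -3 = -45
S_1{}^3 * v_3 = -3 * -5 = 15
Result = -60 + -45 + 15 = -90

-90


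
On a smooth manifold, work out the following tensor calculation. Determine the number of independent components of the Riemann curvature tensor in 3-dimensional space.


The Riemann tensor in d dimensions has d^2(d^2 - 1)/12 independent components.
d = 3, so d^2 = 9
d^2 - 1 = 8
d^2(d^2 - 1) = 9 * 8 = 72
Divide by 12: 72 / 12 = 6

6


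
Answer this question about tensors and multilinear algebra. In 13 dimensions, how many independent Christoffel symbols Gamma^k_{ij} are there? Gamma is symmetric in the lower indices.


Christoffel symbols Gamma^k_{ij} are symmetric in i,j, so there are d * d(d+1)/2 independent symbols.
d = 13
d(d+1)/2 = 13 * 14 / 2 = 91
Total = 13 * 91 = 1183

1183


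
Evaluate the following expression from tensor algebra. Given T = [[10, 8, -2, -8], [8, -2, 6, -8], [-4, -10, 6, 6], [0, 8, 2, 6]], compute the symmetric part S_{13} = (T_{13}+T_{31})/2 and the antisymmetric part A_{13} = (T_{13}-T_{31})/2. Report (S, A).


T_{13} = -2
T_{31} = -4
S_{13} = (-2 + -4)/2 = -6/2 = -3
A_{13} = (-2 - -4)/2 = 2/2 = 1
Check: S + A = -3 + 1 = -2 = T_{13}.

(-3, 1)


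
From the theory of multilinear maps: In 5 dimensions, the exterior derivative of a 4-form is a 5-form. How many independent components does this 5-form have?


The exterior derivative of a p-form is a (p+1)-form.
Its number of independent components is C(n, p+1).
n = 5, p+1 = 5
C(5, 5) = 1

1


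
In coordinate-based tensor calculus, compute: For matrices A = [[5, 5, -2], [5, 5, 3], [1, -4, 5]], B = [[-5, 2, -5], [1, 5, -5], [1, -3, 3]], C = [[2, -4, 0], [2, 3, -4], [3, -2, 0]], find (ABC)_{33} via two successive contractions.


(ABC)_{33} = sum_m (AB)_{3m} C_{m3}. First compute row 3 of AB.
(AB)_{31} = 1*-5 + -4*1 + 5*1 = -4
(AB)_{32} = 1*2 + -4*5 + 5*-3 = -33
(AB)_{33} = 1*-5 + -4*-5 + 5*3 = 30
Now contract with column 3 of C:
(AB)_{31} * C_{13} = -4 * 0 = 0
(AB)_{32} * C_{23} = -33 * -4 = 132
(AB)_{33} * C_{33} = 30 * 0 = 0
(ABC)_{33} = 0 + 132 + 0 = 132

132


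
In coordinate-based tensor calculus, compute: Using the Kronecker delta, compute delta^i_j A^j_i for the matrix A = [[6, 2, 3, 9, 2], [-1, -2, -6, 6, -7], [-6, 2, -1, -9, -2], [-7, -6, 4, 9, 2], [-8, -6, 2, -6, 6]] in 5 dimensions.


The contraction (trace) of a rank-2 tensor is the sum of its diagonal elements.
Diagonal entries: A[1,1] = 6, A[2,2] = -2, A[3,3] = -1, A[4,4] = 9, A[5,5] = 6
Tr(A) = 6 + -2 + -1 + 9 + 6 = 18

18


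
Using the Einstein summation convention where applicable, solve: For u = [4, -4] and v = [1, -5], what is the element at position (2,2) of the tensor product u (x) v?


The outer product entry T_{ij} = u_i * v_j.
We need i=2, j=2.
u_2 = -4, v_2 = -5
T_{2,2} = -4 * -5 = 20

20


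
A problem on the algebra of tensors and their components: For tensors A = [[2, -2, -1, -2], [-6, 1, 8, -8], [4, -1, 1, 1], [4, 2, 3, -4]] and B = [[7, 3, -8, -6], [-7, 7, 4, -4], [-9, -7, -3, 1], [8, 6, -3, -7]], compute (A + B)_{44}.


Tensor addition is component-wise: (A + B)_{ij} = A_{ij} + B_{ij}.
A_{44} = -4
B_{44} = -7
(A + B)_{44} = -4 + -7 = -11

-11


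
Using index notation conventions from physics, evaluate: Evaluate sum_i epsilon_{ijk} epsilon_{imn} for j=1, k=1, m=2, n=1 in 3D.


Using the identity: epsilon_{ijk} epsilon_{imn} = delta_{jm} delta_{kn} - delta_{jn} delta_{km}.
delta_{12} = 0
delta_{11} = 1
delta_{11} = 1
delta_{12} = 0
Result = 0 * 1 - 1 * 0 = 0 - 0 = 0

0


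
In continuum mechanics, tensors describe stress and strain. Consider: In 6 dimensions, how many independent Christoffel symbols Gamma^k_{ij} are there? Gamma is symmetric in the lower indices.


Christoffel symbols Gamma^k_{ij} are symmetric in i,j, so there are d * d(d+1)/2 independent symbols.
d = 6
d(d+1)/2 = 6 * 7 / 2 = 21
Total = 6 * 21 = 126

126


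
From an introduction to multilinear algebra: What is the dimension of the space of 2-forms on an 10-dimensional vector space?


The dimension of the space of p-forms on an n-dimensional space is C(n, p).
n = 10, p = 2
C(10, 2) = 10! / (2! * 8!) = 45

45


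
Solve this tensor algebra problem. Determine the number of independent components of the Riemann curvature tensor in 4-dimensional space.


The Riemann tensor in d dimensions has d^2(d^2 - 1)/12 independent components.
d = 4, so d^2 = 16
d^2 - 1 = 15
d^2(d^2 - 1) = 16 * 15 = 240
Divide by 12: 240 / 12 = 20

20


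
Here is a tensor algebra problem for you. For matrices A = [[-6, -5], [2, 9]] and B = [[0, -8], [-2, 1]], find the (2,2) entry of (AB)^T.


(AB)^T_{ij} = (AB)_{ji} = sum_k A_{jk} B_{ki}.
For i=2, j=2 we need (AB)_{22}:
A_{21} * B_{12} = 2 * -8 = -16
A_{22} * B_{22} = 9 * 1 = 9
Sum = -16 + 9 = -7

-7


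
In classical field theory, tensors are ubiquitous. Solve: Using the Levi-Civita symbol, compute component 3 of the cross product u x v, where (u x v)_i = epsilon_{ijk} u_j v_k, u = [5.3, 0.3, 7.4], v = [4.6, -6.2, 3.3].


(u x v)_3 = sum_{j,k} epsilon_{3jk} u_j v_k. Only permutations of (1,2,3) contribute; the two non-zero terms are:
eps_{312} u_1 v_2 = 1 * 5.3 * -6.2 = -32.86
eps_{321} u_2 v_1 = -1 * 0.3 * 4.6 = -1.38
(u x v)_3 = -34.24

-34.24


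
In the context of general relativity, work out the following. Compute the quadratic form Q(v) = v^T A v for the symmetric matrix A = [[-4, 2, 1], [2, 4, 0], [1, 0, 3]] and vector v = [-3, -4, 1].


First compute Av:
(Av)_1 = -4*-3 + 2*-4 + 1*1 = 5
(Av)_2 = 2*-3 + 4*-4 + 0*1 = -22
(Av)_3 = 1*-3 + 0*-4 + 3*1 = 0
Av = [5, -22, 0]
Then v^T (Av) = -3*5 + -4*-22 + 1*0
= -15 + 88 + 0 = 73

73


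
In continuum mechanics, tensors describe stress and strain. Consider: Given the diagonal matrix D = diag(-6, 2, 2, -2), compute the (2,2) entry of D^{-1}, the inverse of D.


For a diagonal matrix, the inverse has entries (D^{-1})_{ii} = 1/d_{ii}.
The diagonal entries are: d_{11} = -6, d_{22} = 2, d_{33} = 2, d_{44} = -2
We need (D^{-1})_{22} = 1/d_{22} = 1/2 = 1/2

1/2


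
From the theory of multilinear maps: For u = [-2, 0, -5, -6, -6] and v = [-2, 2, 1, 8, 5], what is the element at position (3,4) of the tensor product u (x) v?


The outer product entry T_{ij} = u_i * v_j.
We need i=3, j=4.
u_3 = -5, v_4 = 8
T_{3,4} = -5 * 8 = -40

-40


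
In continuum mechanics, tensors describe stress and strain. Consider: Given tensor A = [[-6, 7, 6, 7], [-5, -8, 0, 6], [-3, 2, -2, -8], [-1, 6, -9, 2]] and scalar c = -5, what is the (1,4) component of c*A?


Scalar multiplication: (cA)_{ij} = c * A_{ij}.
c = -5
A_{14} = 7
(cA)_{14} = -5 * 7 = -35

-35


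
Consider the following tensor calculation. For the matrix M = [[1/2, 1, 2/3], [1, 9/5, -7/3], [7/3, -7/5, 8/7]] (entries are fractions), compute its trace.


The trace is the sum of diagonal entries.
Diagonal: M[1,1] = 1/2, M[2,2] = 9/5, M[3,3] = 8/7
Tr(M) = 1/2 + 9/5 + 8/7
Computing step by step:
After adding M[1,1]: 1/2
After adding M[2,2]: 23/10
After adding M[3,3]: 241/70
Tr(M) = 241/70

241/70


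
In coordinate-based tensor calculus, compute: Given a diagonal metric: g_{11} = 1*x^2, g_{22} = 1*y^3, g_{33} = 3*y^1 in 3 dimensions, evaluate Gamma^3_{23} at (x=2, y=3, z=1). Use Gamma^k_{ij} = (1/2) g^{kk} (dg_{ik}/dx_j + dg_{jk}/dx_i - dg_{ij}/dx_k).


For a diagonal metric, Gamma^k_{ij} = (1/2) g^{kk} (dg_{ik}/dx_j + dg_{jk}/dx_i - dg_{ij}/dx_k).
The metric is diagonal, so g_{ab} = 0 for a != b.
At the given point: g_{11} = 4, g_{22} = 27, g_{33} = 9
g^{33} = 1/9
dg_{23}/dx_3 = 0 (off-diagonal)
dg_{33}/dx_2 = dg_{33}/dx_2 = 3
dg_{23}/dx_3 = 0 (off-diagonal)
Numerator = 0 + 3 - 0 = 3
Gamma^3_{23} = 3 / (2 * 9) = 1/6

1/6


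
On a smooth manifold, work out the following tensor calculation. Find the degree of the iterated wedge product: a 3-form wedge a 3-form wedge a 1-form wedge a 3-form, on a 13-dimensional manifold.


The degree of a wedge product is the sum of the degrees of the individual forms.
Degrees: 3, 3, 1, 3
Total degree = 3 + 3 + 1 + 3 = 10

10


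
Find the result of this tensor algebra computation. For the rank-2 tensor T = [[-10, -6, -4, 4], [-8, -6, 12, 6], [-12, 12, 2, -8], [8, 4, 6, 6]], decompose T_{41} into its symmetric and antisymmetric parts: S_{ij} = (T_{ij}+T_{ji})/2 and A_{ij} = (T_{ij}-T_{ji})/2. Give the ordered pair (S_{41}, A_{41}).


T_{41} = 8
T_{14} = 4
S_{41} = (8 + 4)/2 = 12/2 = 6
A_{41} = (8 - 4)/2 = 4/2 = 2
Check: S + A = 6 + 2 = 8 = T_{41}.

(6, 2)


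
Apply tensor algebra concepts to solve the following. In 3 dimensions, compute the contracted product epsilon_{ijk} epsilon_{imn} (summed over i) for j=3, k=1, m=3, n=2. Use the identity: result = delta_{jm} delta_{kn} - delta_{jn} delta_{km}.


Using the identity: epsilon_{ijk} epsilon_{imn} = delta_{jm} delta_{kn} - delta_{jn} delta_{km}.
delta_{33} = 1
delta_{12} = 0
delta_{32} = 0
delta_{13} = 0
Result = 1 * 0 - 0 * 0 = 0 - 0 = 0

0


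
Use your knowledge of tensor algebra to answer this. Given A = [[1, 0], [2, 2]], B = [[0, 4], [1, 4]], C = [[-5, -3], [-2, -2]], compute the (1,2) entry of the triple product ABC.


(ABC)_{12} = sum_m (AB)_{1m} C_{m2}. First compute row 1 of AB.
(AB)_{11} = 1*0 + 0*1 = 0
(AB)_{12} = 1*4 + 0*4 = 4
Now contract with column 2 of C:
(AB)_{11} * C_{12} = 0 * -3 = 0
(AB)_{12} * C_{22} = 4 * -2 = -8
(ABC)_{12} = 0 + -8 = -8

-8


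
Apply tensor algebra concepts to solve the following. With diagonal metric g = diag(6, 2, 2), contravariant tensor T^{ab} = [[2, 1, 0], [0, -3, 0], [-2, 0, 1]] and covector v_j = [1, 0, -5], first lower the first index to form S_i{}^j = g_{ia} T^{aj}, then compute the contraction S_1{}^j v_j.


Step 1: lower the first index. For a diagonal metric, g_{ia} T^{aj} = g_{ii} T^{ij} (no sum on i).
g_{11} = 6
S_1{}^1 = 6 * T^{11} = 6 * 2 = 12
S_1{}^2 = 6 * T^{12} = 6 * 1 = 6
S_1{}^3 = 6 * T^{13} = 6 * 0 = 0
Step 2: contract S_1{}^j with v_j.
S_1{}^1 * v_1 = 12 * 1 = 12
S_1{}^2 * v_2 = 6 * 0 = 0
S_1{}^3 * v_3 = 0 * -5 = 0
Result = 12 + 0 + 0 = 12

12


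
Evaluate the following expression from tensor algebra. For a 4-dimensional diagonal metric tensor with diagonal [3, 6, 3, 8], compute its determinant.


For a diagonal metric, the determinant is the product of diagonal entries.
Diagonal entries: 3, 6, 3, 8
det(g) = 3 * 6 * 3 * 8 = 432

432


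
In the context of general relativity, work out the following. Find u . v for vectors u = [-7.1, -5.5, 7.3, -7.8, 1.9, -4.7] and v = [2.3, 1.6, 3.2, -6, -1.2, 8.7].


The inner product u . v = sum of u_i * v_i.
Term-by-term: -7.1 * 2.3, -5.5 * 1.6, 7.3 * 3.2, -7.8 * -6, 1.9 * -1.2, -4.7 * 8.7
Products: -16.33, -8.8, 23.36, 46.8, -2.28, -40.89
Sum = -16.33 + -8.8 + 23.36 + 46.8 + -2.28 + -40.89 = 1.86

1.86


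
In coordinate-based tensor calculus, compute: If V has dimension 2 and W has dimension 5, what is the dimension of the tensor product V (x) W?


The dimension of a tensor product is the product of dimensions.
dim(V) = 2, dim(W) = 5
dim(V (x) W) = 2 * 5 = 10

10


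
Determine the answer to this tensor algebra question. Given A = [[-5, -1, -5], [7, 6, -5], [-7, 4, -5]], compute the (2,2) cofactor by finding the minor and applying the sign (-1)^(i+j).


To find cofactor C_{22}, delete row 2 and column 2.
The resulting 2x2 submatrix is: [[-5, -5], [-7, -5]]
Minor M_{22} = -5*-5 - -5*-7
  = 25 - 35 = -10
Sign = (-1)^(2+2) = (-1)^4 = 1
Cofactor C_{22} = 1 * -10 = -10

-10


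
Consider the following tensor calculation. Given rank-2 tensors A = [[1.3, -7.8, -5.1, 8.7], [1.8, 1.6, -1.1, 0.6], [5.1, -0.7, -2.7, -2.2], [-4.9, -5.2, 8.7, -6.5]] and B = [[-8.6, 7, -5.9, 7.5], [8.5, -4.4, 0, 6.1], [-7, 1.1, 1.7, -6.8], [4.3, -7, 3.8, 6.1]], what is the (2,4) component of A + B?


Tensor addition is component-wise: (A + B)_{ij} = A_{ij} + B_{ij}.
A_{24} = 0.6
B_{24} = 6.1
(A + B)_{24} = 0.6 + 6.1 = 6.7

6.7


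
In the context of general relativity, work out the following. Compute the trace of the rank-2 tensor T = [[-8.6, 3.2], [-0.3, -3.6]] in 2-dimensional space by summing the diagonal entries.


The contraction (trace) of a rank-2 tensor is the sum of its diagonal elements.
Diagonal entries: A[1,1] = -8.6, A[2,2] = -3.6
Tr(A) = -8.6 + -3.6 = -12.2

-12.2


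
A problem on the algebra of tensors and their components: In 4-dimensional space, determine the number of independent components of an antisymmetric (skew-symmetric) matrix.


An antisymmetric rank-2 tensor satisfies A_{ij} = -A_{ji}, so diagonal entries are zero.
The independent components are the upper-triangular entries: C(n, 2) = n(n-1)/2.
n = 4
C(4, 2) = 4 * 3 / 2 = 12 / 2 = 6

6


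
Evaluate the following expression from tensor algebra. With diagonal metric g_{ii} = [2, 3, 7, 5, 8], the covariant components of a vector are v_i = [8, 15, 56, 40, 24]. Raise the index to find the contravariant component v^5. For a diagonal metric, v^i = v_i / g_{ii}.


To raise an index with a diagonal metric: v^i = v_i / g_{ii}.
For index 5: v_5 = 24, g_{55} = 8
v^5 = 24 / 8 = 3

3


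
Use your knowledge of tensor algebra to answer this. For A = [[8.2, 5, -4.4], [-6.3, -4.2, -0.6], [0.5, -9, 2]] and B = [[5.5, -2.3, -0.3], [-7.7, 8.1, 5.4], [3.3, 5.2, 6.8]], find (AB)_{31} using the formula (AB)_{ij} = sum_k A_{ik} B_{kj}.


(AB)_{ij} = sum_k A_{ik} B_{kj}.
For i=3, j=1:
A_{31} * B_{11} = 0.5 * 5.5 = 2.75
A_{32} * B_{21} = -9 * -7.7 = 69.3
A_{33} * B_{31} = 2 * 3.3 = 6.6
Sum = 2.75 + 69.3 + 6.6 = 78.65

78.65


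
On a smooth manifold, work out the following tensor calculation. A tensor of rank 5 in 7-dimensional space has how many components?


The number of components of a rank-r tensor in d dimensions is d^r.
Here d = 7 and r = 5.
7^5 = 16807

16807


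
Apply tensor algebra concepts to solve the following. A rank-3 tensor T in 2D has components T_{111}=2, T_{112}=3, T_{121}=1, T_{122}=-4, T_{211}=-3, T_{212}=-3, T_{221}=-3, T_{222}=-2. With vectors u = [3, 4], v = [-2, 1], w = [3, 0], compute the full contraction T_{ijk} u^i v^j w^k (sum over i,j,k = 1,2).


S = sum over i,j,k of T_{ijk} u_i v_j w_k. Expanding all 8 terms:
T_{111}*u_1*v_1*w_1 = 2*3*-2*3 = -36  (running total: -36)
T_{112}*u_1*v_1*w_2 = 3*3*-2*0 = 0  (running total: -36)
T_{121}*u_1*v_2*w_1 = 1*3*1*3 = 9  (running total: -27)
T_{122}*u_1*v_2*w_2 = -4*3*1*0 = 0  (running total: -27)
T_{211}*u_2*v_1*w_1 = -3*4*-2*3 = 72  (running total: 45)
T_{212}*u_2*v_1*w_2 = -3*4*-2*0 = 0  (running total: 45)
T_{221}*u_2*v_2*w_1 = -3*4*1*3 = -36  (running total: 9)
T_{222}*u_2*v_2*w_2 = -2*4*1*0 = 0  (running total: 9)
S = 9

9


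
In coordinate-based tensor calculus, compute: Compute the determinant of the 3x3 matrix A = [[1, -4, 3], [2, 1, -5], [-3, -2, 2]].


Expanding along the first row, det(A) = a11*M_11 - a12*M_12 + a13*M_13, where M_1j is the (1,j) minor.
Minor M_11 = 1*2 - -5*-2 = -8
Minor M_12 = 2*2 - -5*-3 = -11
Minor M_13 = 2*-2 - 1*-3 = -1
det = 1*(-8) - -4*(-11) + 3*(-1)
    = -8 - 44 + -3
    = -55

-55


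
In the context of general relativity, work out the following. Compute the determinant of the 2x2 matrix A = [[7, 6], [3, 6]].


For a 2x2 matrix [[a, b], [c, d]], det = a*d - b*c.
a = 7, b = 6, c = 3, d = 6
a*d = 7 * 6 = 42
b*c = 6 * 3 = 18
det = 42 - 18 = 24

24


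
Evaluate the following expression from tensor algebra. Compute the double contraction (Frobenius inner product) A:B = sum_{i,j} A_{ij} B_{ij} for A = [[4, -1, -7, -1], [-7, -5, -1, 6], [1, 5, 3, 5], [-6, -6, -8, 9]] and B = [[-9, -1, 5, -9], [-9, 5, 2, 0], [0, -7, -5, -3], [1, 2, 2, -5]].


A:B = sum over all i,j of A_{ij} * B_{ij}.
Row 1: 4*-9=-36, -1*-1=1, -7*5=-35, -1*-9=9 => row sum = -61
Row 2: -7*-9=63, -5*5=-25, -1*2=-2, 6*0=0 => row sum = 36
Row 3: 1*0=0, 5*-7=-35, 3*-5=-15, 5*-3=-15 => row sum = -65
Row 4: -6*1=-6, -6*2=-12, -8*2=-16, 9*-5=-45 => row sum = -79
Total = -61 + 36 + -65 + -79 = -169

-169


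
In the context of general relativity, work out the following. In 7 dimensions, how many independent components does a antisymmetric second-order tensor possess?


A antisymmetric rank-2 tensor in d dimensions has d(d-1)/2 independent components.
d = 7
d(d-1)/2 = 7 * 6 / 2 = 42 / 2 = 21

21


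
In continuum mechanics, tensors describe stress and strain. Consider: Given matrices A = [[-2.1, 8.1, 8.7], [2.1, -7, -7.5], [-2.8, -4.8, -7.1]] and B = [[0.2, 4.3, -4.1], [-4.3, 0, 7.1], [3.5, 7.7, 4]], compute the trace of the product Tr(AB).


Tr(AB) = sum_i (AB)_{ii} where (AB)_{ii} = sum_k A_{ik} B_{ki}.
(AB)_{11} = -2.1*0.2 + 8.1*-4.3 + 8.7*3.5 = -4.8
(AB)_{22} = 2.1*4.3 + -7*0 + -7.5*7.7 = -48.72
(AB)_{33} = -2.8*-4.1 + -4.8*7.1 + -7.1*4 = -51
Tr(AB) = -4.8 + -48.72 + -51 = -104.52

-104.52


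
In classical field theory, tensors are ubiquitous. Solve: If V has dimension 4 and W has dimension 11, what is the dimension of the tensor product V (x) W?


The dimension of a tensor product is the product of dimensions.
dim(V) = 4, dim(W) = 11
dim(V (x) W) = 4 * 11 = 44

44


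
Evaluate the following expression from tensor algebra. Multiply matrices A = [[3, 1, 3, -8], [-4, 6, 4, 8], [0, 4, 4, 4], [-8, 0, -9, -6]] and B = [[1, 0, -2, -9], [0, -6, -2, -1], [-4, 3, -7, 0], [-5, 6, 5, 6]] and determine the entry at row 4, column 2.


(AB)_{ij} = sum_k A_{ik} B_{kj}.
For i=4, j=2:
A_{41} * B_{12} = -8 * 0 = 0
A_{42} * B_{22} = 0 * -6 = 0
A_{43} * B_{32} = -9 * 3 = -27
A_{44} * B_{42} = -6 * 6 = -36
Sum = 0 + 0 + -27 + -36 = -63

-63


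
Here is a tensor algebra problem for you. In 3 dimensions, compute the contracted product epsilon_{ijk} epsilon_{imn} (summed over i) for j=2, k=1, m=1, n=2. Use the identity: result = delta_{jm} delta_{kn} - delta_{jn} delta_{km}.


Using the identity: epsilon_{ijk} epsilon_{imn} = delta_{jm} delta_{kn} - delta_{jn} delta_{km}.
delta_{21} = 0
delta_{12} = 0
delta_{22} = 1
delta_{11} = 1
Result = 0 * 0 - 1 * 1 = 0 - 1 = -1

-1


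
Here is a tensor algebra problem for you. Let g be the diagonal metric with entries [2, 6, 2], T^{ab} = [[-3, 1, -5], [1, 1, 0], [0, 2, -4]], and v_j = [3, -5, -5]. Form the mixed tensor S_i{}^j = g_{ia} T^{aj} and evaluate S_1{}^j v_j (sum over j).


Step 1: lower the first index. For a diagonal metric, g_{ia} T^{aj} = g_{ii} T^{ij} (no sum on i).
g_{11} = 2
S_1{}^1 = 2 * T^{11} = 2 * -3 = -6
S_1{}^2 = 2 * T^{12} = 2 * 1 = 2
S_1{}^3 = 2 * T^{13} = 2 * -5 = -10
Step 2: contract S_1{}^j with v_j.
S_1{}^1 * v_1 = -6 * 3 = -18
S_1{}^2 * v_2 = 2 * -5 = -10
S_1{}^3 * v_3 = -10 * -5 = 50
Result = -18 + -10 + 50 = 22

22


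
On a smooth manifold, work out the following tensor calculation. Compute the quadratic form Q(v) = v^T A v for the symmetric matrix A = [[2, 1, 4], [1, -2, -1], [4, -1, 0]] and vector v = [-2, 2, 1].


First compute Av:
(Av)_1 = 2*-2 + 1*2 + 4*1 = 2
(Av)_2 = 1*-2 + -2*2 + -1*1 = -7
(Av)_3 = 4*-2 + -1*2 + 0*1 = -10
Av = [2, -7, -10]
Then v^T (Av) = -2*2 + 2*-7 + 1*-10
= -4 + -14 + -10 = -28

-28


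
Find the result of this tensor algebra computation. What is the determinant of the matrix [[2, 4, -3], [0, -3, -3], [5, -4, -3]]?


Expanding along the first row, det(A) = a11*M_11 - a12*M_12 + a13*M_13, where M_1j is the (1,j) minor.
Minor M_11 = -3*-3 - -3*-4 = -3
Minor M_12 = 0*-3 - -3*5 = 15
Minor M_13 = 0*-4 - -3*5 = 15
det = 2*(-3) - 4*(15) + -3*(15)
    = -6 - 60 + -45
    = -111

-111


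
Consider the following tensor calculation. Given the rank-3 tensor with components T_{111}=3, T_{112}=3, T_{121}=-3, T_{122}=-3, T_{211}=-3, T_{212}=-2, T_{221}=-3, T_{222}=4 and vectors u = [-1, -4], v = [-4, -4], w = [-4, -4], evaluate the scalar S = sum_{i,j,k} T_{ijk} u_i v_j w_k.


S = sum over i,j,k of T_{ijk} u_i v_j w_k. Expanding all 8 terms:
T_{111}*u_1*v_1*w_1 = 3*-1*-4*-4 = -48  (running total: -48)
T_{112}*u_1*v_1*w_2 = 3*-1*-4*-4 = -48  (running total: -96)
T_{121}*u_1*v_2*w_1 = -3*-1*-4*-4 = 48  (running total: -48)
T_{122}*u_1*v_2*w_2 = -3*-1*-4*-4 = 48  (running total: 0)
T_{211}*u_2*v_1*w_1 = -3*-4*-4*-4 = 192  (running total: 192)
T_{212}*u_2*v_1*w_2 = -2*-4*-4*-4 = 128  (running total: 320)
T_{221}*u_2*v_2*w_1 = -3*-4*-4*-4 = 192  (running total: 512)
T_{222}*u_2*v_2*w_2 = 4*-4*-4*-4 = -256  (running total: 256)
S = 256

256


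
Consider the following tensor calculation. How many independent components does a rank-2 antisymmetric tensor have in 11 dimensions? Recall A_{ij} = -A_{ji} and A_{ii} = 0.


An antisymmetric rank-2 tensor satisfies A_{ij} = -A_{ji}, so diagonal entries are zero.
The independent components are the upper-triangular entries: C(n, 2) = n(n-1)/2.
n = 11
C(11, 2) = 11 * 10 / 2 = 110 / 2 = 55

55


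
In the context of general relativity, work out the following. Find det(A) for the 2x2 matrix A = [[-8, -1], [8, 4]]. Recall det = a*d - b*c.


For a 2x2 matrix [[a, b], [c, d]], det = a*d - b*c.
a = -8, b = -1, c = 8, d = 4
a*d = -8 * 4 = -32
b*c = -1 * 8 = -8
det = -32 - -8 = -24

-24


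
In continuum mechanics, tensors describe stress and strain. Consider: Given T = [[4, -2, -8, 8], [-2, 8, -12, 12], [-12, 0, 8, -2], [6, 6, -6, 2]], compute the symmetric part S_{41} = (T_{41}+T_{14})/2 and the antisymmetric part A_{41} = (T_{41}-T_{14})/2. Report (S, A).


T_{41} = 6
T_{14} = 8
S_{41} = (6 + 8)/2 = 14/2 = 7
A_{41} = (6 - 8)/2 = -2/2 = -1
Check: S + A = 7 + -1 = 6 = T_{41}.

(7, -1)


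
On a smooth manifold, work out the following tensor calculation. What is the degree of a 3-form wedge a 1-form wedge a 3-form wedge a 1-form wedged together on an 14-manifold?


The degree of a wedge product is the sum of the degrees of the individual forms.
Degrees: 3, 1, 3, 1
Total degree = 3 + 1 + 3 + 1 = 8

8


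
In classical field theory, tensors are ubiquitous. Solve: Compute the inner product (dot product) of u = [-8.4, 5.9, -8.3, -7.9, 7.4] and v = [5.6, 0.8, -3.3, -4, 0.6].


The inner product u . v = sum of u_i * v_i.
Term-by-term: -8.4 * 5.6, 5.9 * 0.8, -8.3 * -3.3, -7.9 * -4, 7.4 * 0.6
Products: -47.04, 4.72, 27.39, 31.6, 4.44
Sum = -47.04 + 4.72 + 27.39 + 31.6 + 4.44 = 21.11

21.11


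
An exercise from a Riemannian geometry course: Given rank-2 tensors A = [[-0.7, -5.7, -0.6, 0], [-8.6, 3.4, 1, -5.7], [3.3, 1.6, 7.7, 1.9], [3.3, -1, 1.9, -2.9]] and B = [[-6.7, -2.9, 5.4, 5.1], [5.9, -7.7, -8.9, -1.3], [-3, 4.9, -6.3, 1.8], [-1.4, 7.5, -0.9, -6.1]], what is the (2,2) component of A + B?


Tensor addition is component-wise: (A + B)_{ij} = A_{ij} + B_{ij}.
A_{22} = 3.4
B_{22} = -7.7
(A + B)_{22} = 3.4 + -7.7 = -4.3

-4.3


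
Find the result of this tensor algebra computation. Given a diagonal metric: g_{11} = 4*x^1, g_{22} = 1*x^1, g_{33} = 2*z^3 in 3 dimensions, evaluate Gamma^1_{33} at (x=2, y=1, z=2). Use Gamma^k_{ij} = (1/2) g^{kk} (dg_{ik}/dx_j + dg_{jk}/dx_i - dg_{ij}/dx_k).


For a diagonal metric, Gamma^k_{ij} = (1/2) g^{kk} (dg_{ik}/dx_j + dg_{jk}/dx_i - dg_{ij}/dx_k).
The metric is diagonal, so g_{ab} = 0 for a != b.
At the given point: g_{11} = 8, g_{22} = 2, g_{33} = 16
g^{11} = 1/8
dg_{31}/dx_3 = 0 (off-diagonal)
dg_{31}/dx_3 = 0 (off-diagonal)
dg_{33}/dx_1 = dg_{33}/dx_1 = 0
Numerator = 0 + 0 - 0 = 0
Gamma^1_{33} = 0 / (2 * 8) = 0

0


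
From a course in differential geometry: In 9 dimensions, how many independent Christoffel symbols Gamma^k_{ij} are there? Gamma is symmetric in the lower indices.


Christoffel symbols Gamma^k_{ij} are symmetric in i,j, so there are d * d(d+1)/2 independent symbols.
d = 9
d(d+1)/2 = 9 * 10 / 2 = 45
Total = 9 * 45 = 405

405


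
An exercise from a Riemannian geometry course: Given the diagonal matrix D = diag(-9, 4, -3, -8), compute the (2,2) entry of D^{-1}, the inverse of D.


For a diagonal matrix, the inverse has entries (D^{-1})_{ii} = 1/d_{ii}.
The diagonal entries are: d_{11} = -9, d_{22} = 4, d_{33} = -3, d_{44} = -8
We need (D^{-1})_{22} = 1/d_{22} = 1/4 = 1/4

1/4


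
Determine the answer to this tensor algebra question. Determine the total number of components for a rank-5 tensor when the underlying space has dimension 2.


The number of components of a rank-r tensor in d dimensions is d^r.
Here d = 2 and r = 5.
2^5 = 32

32


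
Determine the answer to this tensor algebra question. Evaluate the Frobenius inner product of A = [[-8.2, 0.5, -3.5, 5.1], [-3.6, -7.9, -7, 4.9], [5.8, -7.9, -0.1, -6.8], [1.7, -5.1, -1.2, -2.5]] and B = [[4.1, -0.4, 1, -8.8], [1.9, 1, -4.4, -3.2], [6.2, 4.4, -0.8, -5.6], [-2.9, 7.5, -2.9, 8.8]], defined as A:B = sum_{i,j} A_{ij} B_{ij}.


A:B = sum over all i,j of A_{ij} * B_{ij}.
Row 1: -8.2*4.1=-33.62, 0.5*-0.4=-0.2, -3.5*1=-3.5, 5.1*-8.8=-44.88 => row sum = -82.2
Row 2: -3.6*1.9=-6.84, -7.9*1=-7.9, -7*-4.4=30.8, 4.9*-3.2=-15.68 => row sum = 0.38
Row 3: 5.8*6.2=35.96, -7.9*4.4=-34.76, -0.1*-0.8=0.08, -6.8*-5.6=38.08 => row sum = 39.36
Row 4: 1.7*-2.9=-4.93, -5.1*7.5=-38.25, -1.2*-2.9=3.48, -2.5*8.8=-22 => row sum = -61.7
Total = -82.2 + 0.38 + 39.36 + -61.7 = -104.16

-104.16


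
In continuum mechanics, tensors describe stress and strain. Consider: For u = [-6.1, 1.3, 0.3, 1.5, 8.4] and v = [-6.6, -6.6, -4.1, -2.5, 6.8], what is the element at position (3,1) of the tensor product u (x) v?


The outer product entry T_{ij} = u_i * v_j.
We need i=3, j=1.
u_3 = 0.3, v_1 = -6.6
T_{3,1} = 0.3 * -6.6 = -1.98

-1.98


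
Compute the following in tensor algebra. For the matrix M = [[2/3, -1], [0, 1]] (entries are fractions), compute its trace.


The trace is the sum of diagonal entries.
Diagonal: M[1,1] = 2/3, M[2,2] = 1
Tr(M) = 2/3 + 1
Computing step by step:
After adding M[1,1]: 2/3
After adding M[2,2]: 5/3
Tr(M) = 5/3

5/3


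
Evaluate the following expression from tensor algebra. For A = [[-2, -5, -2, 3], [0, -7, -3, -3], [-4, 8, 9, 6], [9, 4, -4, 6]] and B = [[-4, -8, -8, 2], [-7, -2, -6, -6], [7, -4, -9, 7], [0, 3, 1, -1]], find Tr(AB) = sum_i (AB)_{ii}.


Tr(AB) = sum_i (AB)_{ii} where (AB)_{ii} = sum_k A_{ik} B_{ki}.
(AB)_{11} = -2*-4 + -5*-7 + -2*7 + 3*0 = 29
(AB)_{22} = 0*-8 + -7*-2 + -3*-4 + -3*3 = 17
(AB)_{33} = -4*-8 + 8*-6 + 9*-9 + 6*1 = -91
(AB)_{44} = 9*2 + 4*-6 + -4*7 + 6*-1 = -40
Tr(AB) = 29 + 17 + -91 + -40 = -85

-85


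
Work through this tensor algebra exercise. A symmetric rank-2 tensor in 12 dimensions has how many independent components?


A symmetric rank-2 tensor in d dimensions has d(d+1)/2 independent components.
d = 12
d(d+1)/2 = 12 * 13 / 2 = 156 / 2 = 78

78


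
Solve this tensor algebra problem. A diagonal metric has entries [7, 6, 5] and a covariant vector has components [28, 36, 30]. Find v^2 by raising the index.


To raise an index with a diagonal metric: v^i = v_i / g_{ii}.
For index 2: v_2 = 36, g_{22} = 6
v^2 = 36 / 6 = 6

6


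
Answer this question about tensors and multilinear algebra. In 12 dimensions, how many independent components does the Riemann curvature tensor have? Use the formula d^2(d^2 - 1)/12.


The Riemann tensor in d dimensions has d^2(d^2 - 1)/12 independent components.
d = 12, so d^2 = 144
d^2 - 1 = 143
d^2(d^2 - 1) = 144 * 143 = 20592
Divide by 12: 20592 / 12 = 1716

1716


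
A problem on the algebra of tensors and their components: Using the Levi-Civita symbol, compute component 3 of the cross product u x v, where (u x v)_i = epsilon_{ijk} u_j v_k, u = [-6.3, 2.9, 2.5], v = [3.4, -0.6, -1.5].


(u x v)_3 = sum_{j,k} epsilon_{3jk} u_j v_k. Only permutations of (1,2,3) contribute; the two non-zero terms are:
eps_{312} u_1 v_2 = 1 * -6.3 * -0.6 = 3.78
eps_{321} u_2 v_1 = -1 * 2.9 * 3.4 = -9.86
(u x v)_3 = -6.08

-6.08


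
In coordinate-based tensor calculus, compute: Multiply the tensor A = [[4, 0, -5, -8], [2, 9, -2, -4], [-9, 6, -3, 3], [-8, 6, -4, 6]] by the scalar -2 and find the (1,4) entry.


Scalar multiplication: (cA)_{ij} = c * A_{ij}.
c = -2
A_{14} = -8
(cA)_{14} = -2 * -8 = 16

16


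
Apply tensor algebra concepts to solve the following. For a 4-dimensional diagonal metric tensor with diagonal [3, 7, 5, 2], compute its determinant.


For a diagonal metric, the determinant is the product of diagonal entries.
Diagonal entries: 3, 7, 5, 2
det(g) = 3 * 7 * 5 * 2 = 210

210


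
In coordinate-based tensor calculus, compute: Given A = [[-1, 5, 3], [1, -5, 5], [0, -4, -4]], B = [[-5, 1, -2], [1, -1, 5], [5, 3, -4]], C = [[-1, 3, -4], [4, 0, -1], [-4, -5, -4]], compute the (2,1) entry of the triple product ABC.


(ABC)_{21} = sum_m (AB)_{2m} C_{m1}. First compute row 2 of AB.
(AB)_{21} = 1*-5 + -5*1 + 5*5 = 15
(AB)_{22} = 1*1 + -5*-1 + 5*3 = 21
(AB)_{23} = 1*-2 + -5*5 + 5*-4 = -47
Now contract with column 1 of C:
(AB)_{21} * C_{11} = 15 * -1 = -15
(AB)_{22} * C_{21} = 21 * 4 = 84
(AB)_{23} * C_{31} = -47 * -4 = 188
(ABC)_{21} = -15 + 84 + 188 = 257

257


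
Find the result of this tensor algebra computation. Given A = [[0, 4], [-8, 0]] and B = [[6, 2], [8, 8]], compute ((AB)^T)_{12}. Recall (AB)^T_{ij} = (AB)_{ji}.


(AB)^T_{ij} = (AB)_{ji} = sum_k A_{jk} B_{ki}.
For i=1, j=2 we need (AB)_{21}:
A_{21} * B_{11} = -8 * 6 = -48
A_{22} * B_{21} = 0 * 8 = 0
Sum = -48 + 0 = -48

-48


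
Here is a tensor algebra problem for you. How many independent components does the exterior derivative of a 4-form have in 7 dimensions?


The exterior derivative of a p-form is a (p+1)-form.
Its number of independent components is C(n, p+1).
n = 7, p+1 = 5
C(7, 5) = 21

21


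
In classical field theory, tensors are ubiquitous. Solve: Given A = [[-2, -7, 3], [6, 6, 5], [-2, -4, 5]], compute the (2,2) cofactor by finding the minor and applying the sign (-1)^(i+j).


To find cofactor C_{22}, delete row 2 and column 2.
The resulting 2x2 submatrix is: [[-2, 3], [-2, 5]]
Minor M_{22} = -2*5 - 3*-2
  = -10 - -6 = -4
Sign = (-1)^(2+2) = (-1)^4 = 1
Cofactor C_{22} = 1 * -4 = -4

-4


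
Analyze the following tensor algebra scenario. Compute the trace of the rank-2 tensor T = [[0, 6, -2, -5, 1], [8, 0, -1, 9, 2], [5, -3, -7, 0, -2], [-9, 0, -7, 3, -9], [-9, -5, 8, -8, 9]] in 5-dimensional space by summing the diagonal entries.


The contraction (trace) of a rank-2 tensor is the sum of its diagonal elements.
Diagonal entries: A[1,1] = 0, A[2,2] = 0, A[3,3] = -7, A[4,4] = 3, A[5,5] = 9
Tr(A) = 0 + 0 + -7 + 3 + 9 = 5

5


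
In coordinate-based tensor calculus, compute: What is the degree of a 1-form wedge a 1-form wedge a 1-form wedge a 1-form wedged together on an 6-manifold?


The degree of a wedge product is the sum of the degrees of the individual forms.
Degrees: 1, 1, 1, 1
Total degree = 1 + 1 + 1 + 1 = 4

4


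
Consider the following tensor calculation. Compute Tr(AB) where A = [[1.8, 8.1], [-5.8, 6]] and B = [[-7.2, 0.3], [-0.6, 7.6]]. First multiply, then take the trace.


Tr(AB) = sum_i (AB)_{ii} where (AB)_{ii} = sum_k A_{ik} B_{ki}.
(AB)_{11} = 1.8*-7.2 + 8.1*-0.6 = -17.82
(AB)_{22} = -5.8*0.3 + 6*7.6 = 43.86
Tr(AB) = -17.82 + 43.86 = 26.04

26.04


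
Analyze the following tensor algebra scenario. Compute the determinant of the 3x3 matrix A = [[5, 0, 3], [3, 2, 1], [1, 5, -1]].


Expanding along the first row, det(A) = a11*M_11 - a12*M_12 + a13*M_13, where M_1j is the (1,j) minor.
Minor M_11 = 2*-1 - 1*5 = -7
Minor M_12 = 3*-1 - 1*1 = -4
Minor M_13 = 3*5 - 2*1 = 13
det = 5*(-7) - 0*(-4) + 3*(13)
    = -35 - 0 + 39
    = 4

4


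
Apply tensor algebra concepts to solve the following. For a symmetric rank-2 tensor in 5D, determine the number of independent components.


A symmetric rank-2 tensor in d dimensions has d(d+1)/2 independent components.
d = 5
d(d+1)/2 = 5 * 6 / 2 = 30 / 2 = 15

15


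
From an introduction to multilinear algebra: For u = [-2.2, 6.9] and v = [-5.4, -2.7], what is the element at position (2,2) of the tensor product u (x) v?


The outer product entry T_{ij} = u_i * v_j.
We need i=2, j=2.
u_2 = 6.9, v_2 = -2.7
T_{2,2} = 6.9 * -2.7 = -18.63

-18.63


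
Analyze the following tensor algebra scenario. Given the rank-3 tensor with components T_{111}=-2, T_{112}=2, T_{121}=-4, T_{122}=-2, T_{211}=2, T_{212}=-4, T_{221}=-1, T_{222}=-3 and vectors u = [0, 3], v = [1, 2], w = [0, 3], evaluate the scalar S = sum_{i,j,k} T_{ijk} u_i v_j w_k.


S = sum over i,j,k of T_{ijk} u_i v_j w_k. Expanding all 8 terms:
T_{111}*u_1*v_1*w_1 = -2*0*1*0 = 0  (running total: 0)
T_{112}*u_1*v_1*w_2 = 2*0*1*3 = 0  (running total: 0)
T_{121}*u_1*v_2*w_1 = -4*0*2*0 = 0  (running total: 0)
T_{122}*u_1*v_2*w_2 = -2*0*2*3 = 0  (running total: 0)
T_{211}*u_2*v_1*w_1 = 2*3*1*0 = 0  (running total: 0)
T_{212}*u_2*v_1*w_2 = -4*3*1*3 = -36  (running total: -36)
T_{221}*u_2*v_2*w_1 = -1*3*2*0 = 0  (running total: -36)
T_{222}*u_2*v_2*w_2 = -3*3*2*3 = -54  (running total: -90)
S = -90

-90
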